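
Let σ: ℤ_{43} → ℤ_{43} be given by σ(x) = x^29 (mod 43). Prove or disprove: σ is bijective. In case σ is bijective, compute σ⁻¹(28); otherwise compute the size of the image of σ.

Since 43 is prime, the nonzero elements of ℤ_{43} form a cyclic group of order 42.
As gcd(29, 42) = 1, raising to the 29th power is a bijection on this group: if a^29 ≡ b^29 then (ab^{−1})^29 = 1, and the only element of order dividing gcd(29, 42) = 1 is 1, so a = b.
With σ(0) = 0 this makes σ injective on all of ℤ_{43}, hence bijective (finite equal-size domain and codomain). In particular σ is bijective.
Since σ is bijective, we find the preimage of 28. The inverse of x ↦ x^29 on (ℤ_{43})^× is x ↦ x^29, because 29·29 = 841 = 20·42 + 1 ≡ 1 (mod 42) and x^{42} = 1 for x ≠ 0 (Fermat). So σ⁻¹(28) = 28^29 mod 43.
Repeated squaring mod 43: 28^1 ≡ 28, 28^2 ≡ 28² = 784 ≡ 10, 28^4 ≡ 10² = 100 ≡ 14, 28^8 ≡ 14² = 196 ≡ 24, 28^16 ≡ 24² = 576 ≡ 17. Since 29 = 16 + 8 + 4 + 1, 28^29 ≡ 17·24·14·28: 17·24 = 408 ≡ 21, then 21·14 = 294 ≡ 36, then 36·28 = 1008 ≡ 19. So 28^29 ≡ 19 (mod 43).
Hence σ⁻¹(28) = 19.

19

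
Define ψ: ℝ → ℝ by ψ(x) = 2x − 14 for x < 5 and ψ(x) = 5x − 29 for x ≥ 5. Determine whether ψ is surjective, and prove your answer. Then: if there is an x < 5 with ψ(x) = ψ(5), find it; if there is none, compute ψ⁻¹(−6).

4

Both pieces are strictly increasing (slopes 2 and 5), so each is injective on its own interval.
The left piece maps (−∞, 5) onto (−∞, −4); the right piece maps [5, ∞) onto [−4, ∞).
These images together cover ℝ, so ψ is surjective.
Because the two images are disjoint, no x < 5 has ψ(x) = ψ(5), so we compute ψ⁻¹(−6): −6 lies in (−∞, −4), so solve 2x − 14 = −6: x = (−6 + 14)/2 = 4.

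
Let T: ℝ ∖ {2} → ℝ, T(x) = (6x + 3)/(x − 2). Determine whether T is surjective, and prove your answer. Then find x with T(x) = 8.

If T(x) = 6, cross-multiplying gives 1(6x + 3) = 6(x − 2), which simplifies to 3 = −12 — false.  So 6 has no preimage and T is not surjective.
Solving T(x) = 8: cross-multiplying gives 6x + 3 = 8(x − 2), which rearranges to −2x = −19, so x = 19/2.

19/2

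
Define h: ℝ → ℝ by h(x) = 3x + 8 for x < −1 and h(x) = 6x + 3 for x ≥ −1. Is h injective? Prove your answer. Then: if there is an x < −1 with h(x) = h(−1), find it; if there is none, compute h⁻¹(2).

Both pieces are strictly increasing (slopes 3 and 6), so each is injective on its own interval.
The left piece maps (−∞, −1) onto (−∞, 5); the right piece maps [−1, ∞) onto [−3, ∞).
These images overlap. In particular h(−1) = −3 (right piece), and solving 3x + 8 = −3 on the left piece gives x = −11/3 < −1.
So h(−11/3) = h(−1) with −11/3 ≠ −1, and h is not injective. This x = −11/3 is the requested value below −1.

-11/3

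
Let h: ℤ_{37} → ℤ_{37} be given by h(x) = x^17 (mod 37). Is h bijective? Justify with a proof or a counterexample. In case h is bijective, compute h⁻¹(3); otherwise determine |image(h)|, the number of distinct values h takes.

25

Since 37 is prime, the nonzero elements of ℤ_{37} form a cyclic group of order 36.
As gcd(17, 36) = 1, raising to the 17th power is a bijection on this group: if a^17 ≡ b^17 then (ab^{−1})^17 = 1, and the only element of order dividing gcd(17, 36) = 1 is 1, so a = b.
With h(0) = 0 this makes h injective on all of ℤ_{37}, hence bijective (finite equal-size domain and codomain). In particular h is bijective.
Since h is bijective, we find the preimage of 3. The inverse of x ↦ x^17 on (ℤ_{37})^× is x ↦ x^17, because 17·17 = 289 = 8·36 + 1 ≡ 1 (mod 36) and x^{36} = 1 for x ≠ 0 (Fermat). So h⁻¹(3) = 3^17 mod 37.
Repeated squaring mod 37: 3^1 ≡ 3, 3^2 ≡ 3² = 9, 3^4 ≡ 9² = 81 ≡ 7, 3^8 ≡ 7² = 49 ≡ 12, 3^16 ≡ 12² = 144 ≡ 33. Since 17 = 16 + 1, 3^17 ≡ 33·3: 33·3 = 99 ≡ 25. So 3^17 ≡ 25 (mod 37).
Hence h⁻¹(3) = 25.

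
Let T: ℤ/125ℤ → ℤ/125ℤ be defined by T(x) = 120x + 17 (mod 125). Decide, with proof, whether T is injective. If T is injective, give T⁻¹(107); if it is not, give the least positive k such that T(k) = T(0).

25

We have gcd(120, 125) = 5 > 1. Taking a = 0 and b = 25: T(0) = 17 and T(25) = 120·25 + 17 = 3017 ≡ 17 (mod 125).
So T(0) = T(25) while 0 ≠ 25, thus T is not injective.
Since T is not injective, we find the least positive k with T(k) = T(0): this means 120k ≡ 0 (mod 125), i.e. 125 ∣ 120k. Since gcd(120, 125) = 5, dividing through by 5 this holds exactly when 25 ∣ 24k, and as gcd(24, 25) = 1, exactly when 25 ∣ k.
The smallest positive such k is 25.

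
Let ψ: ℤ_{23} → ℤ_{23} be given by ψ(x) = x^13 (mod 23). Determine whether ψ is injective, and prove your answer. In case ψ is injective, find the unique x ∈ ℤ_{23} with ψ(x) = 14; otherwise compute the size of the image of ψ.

20

Since 23 is prime, the nonzero elements of ℤ_{23} form a cyclic group of order 22.
As gcd(13, 22) = 1, raising to the 13th power is a bijection on this group: if x_1^13 ≡ x_2^13 then (x_1x_2^{−1})^13 = 1, and the only element of order dividing gcd(13, 22) = 1 is 1, so x_1 = x_2.
With ψ(0) = 0 this makes ψ injective on all of ℤ_{23}, hence bijective (finite equal-size domain and codomain). In particular ψ is injective.
Since ψ is injective, we find the preimage of 14. The inverse of x ↦ x^13 on (ℤ_{23})^× is x ↦ x^17, because 13·17 = 221 = 10·22 + 1 ≡ 1 (mod 22) and x^{22} = 1 for x ≠ 0 (Fermat). So ψ⁻¹(14) = 14^17 mod 23.
Repeated squaring mod 23: 14^1 ≡ 14, 14^2 ≡ 14² = 196 ≡ 12, 14^4 ≡ 12² = 144 ≡ 6, 14^8 ≡ 6² = 36 ≡ 13, 14^16 ≡ 13² = 169 ≡ 8. Since 17 = 16 + 1, 14^17 ≡ 8·14: 8·14 = 112 ≡ 20. So 14^17 ≡ 20 (mod 23).
Hence ψ⁻¹(14) = 20.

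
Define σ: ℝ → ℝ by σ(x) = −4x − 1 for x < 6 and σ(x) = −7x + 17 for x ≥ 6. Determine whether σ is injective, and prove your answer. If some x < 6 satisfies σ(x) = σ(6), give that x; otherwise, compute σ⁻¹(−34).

51/7

Both pieces are strictly decreasing (slopes −4 and −7), so each is injective on its own interval.
The left piece maps (−∞, 6) onto (−25, ∞); the right piece maps [6, ∞) onto (−∞, −25].
These images are disjoint, so no value is attained by both pieces. Thus σ is injective.
Because the two images are disjoint, no x < 6 has σ(x) = σ(6), so we compute σ⁻¹(−34): −34 lies in (−∞, −25], so solve −7x + 17 = −34: x = (−34 − 17)/(−7) = 51/7.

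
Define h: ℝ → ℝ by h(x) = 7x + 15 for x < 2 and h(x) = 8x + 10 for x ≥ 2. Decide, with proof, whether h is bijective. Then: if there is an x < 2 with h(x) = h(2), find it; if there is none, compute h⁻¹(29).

Both pieces are strictly increasing (slopes 7 and 8), so each is injective on its own interval.
The left piece maps (−∞, 2) onto (−∞, 29); the right piece maps [2, ∞) onto [26, ∞).
These images overlap. In particular h(2) = 26 (right piece), and solving 7x + 15 = 26 on the left piece gives x = 11/7 < 2.
So h(11/7) = h(2) with 11/7 ≠ 2, and h is not injective, hence not bijective. This x = 11/7 is the requested value below 2.

11/7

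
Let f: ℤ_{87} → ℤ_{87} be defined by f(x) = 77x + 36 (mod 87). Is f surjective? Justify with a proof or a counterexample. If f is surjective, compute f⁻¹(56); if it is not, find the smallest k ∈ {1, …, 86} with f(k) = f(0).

85

Recall: f is surjective if every y in the codomain equals f(x) for some x in the domain.
Since gcd(77, 87) = 1, 77 is invertible modulo 87. Euclid's algorithm: 87 = 1·77 + 10, 77 = 7·10 + 7, 10 = 1·7 + 3, 7 = 2·3 + 1; back-substituting gives 1 = 26·77 − 23·87, so 77⁻¹ ≡ 26 (mod 87).
For any y ∈ ℤ_{87}, x = 26(y − 36) mod 87 satisfies f(x) = 77·26(y − 36) + 36 ≡ y (since 77·26 ≡ 1 mod 87). So every y has a preimage.
So f is surjective.
Since f is surjective, we compute f⁻¹(56): solve 77x + 36 ≡ 56 (mod 87), i.e. 77x ≡ 20 (mod 87).
Multiplying by 77⁻¹ = 26 gives x ≡ 26·20 = 520 = 5·87 + 85 ≡ 85 (mod 87).
Check: f(85) = 77·85 + 36 = 6581 = 75·87 + 56 ≡ 56 (mod 87).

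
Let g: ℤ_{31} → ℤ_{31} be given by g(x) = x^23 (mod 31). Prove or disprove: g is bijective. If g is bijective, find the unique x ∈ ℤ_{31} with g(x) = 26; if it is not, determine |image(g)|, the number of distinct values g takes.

6

Since 31 is prime, the nonzero elements of ℤ_{31} form a cyclic group of order 30.
As gcd(23, 30) = 1, raising to the 23rd power is a bijection on this group: if u^23 ≡ v^23 then (uv^{−1})^23 = 1, and the only element of order dividing gcd(23, 30) = 1 is 1, so u = v.
With g(0) = 0 this makes g injective on all of ℤ_{31}, hence bijective (finite equal-size domain and codomain). In particular g is bijective.
Since g is bijective, we find the preimage of 26. The inverse of x ↦ x^23 on (ℤ_{31})^× is x ↦ x^17, because 23·17 = 391 = 13·30 + 1 ≡ 1 (mod 30) and x^{30} = 1 for x ≠ 0 (Fermat). So g⁻¹(26) = 26^17 mod 31.
Repeated squaring mod 31: 26^1 ≡ 26, 26^2 ≡ 26² = 676 ≡ 25, 26^4 ≡ 25² = 625 ≡ 5, 26^8 ≡ 5² = 25, 26^16 ≡ 25² = 625 ≡ 5. Since 17 = 16 + 1, 26^17 ≡ 5·26: 5·26 = 130 ≡ 6. So 26^17 ≡ 6 (mod 31).
Hence g⁻¹(26) = 6.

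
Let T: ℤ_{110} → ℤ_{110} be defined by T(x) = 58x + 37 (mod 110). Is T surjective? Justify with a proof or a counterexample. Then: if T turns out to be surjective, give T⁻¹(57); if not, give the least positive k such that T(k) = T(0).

Since gcd(58, 110) = 2, we have 58x ≡ 0 (mod 2) for all x, so T(x) ≡ 1 (mod 2).
But 0 ≢ 1 (mod 2), so 0 ∈ ℤ_{110} has no preimage. So T is not surjective.
Since T is not surjective, we find the least positive k with T(k) = T(0): this means 58k ≡ 0 (mod 110), i.e. 110 ∣ 58k. Since gcd(58, 110) = 2, dividing through by 2 this holds exactly when 55 ∣ 29k, and as gcd(29, 55) = 1, exactly when 55 ∣ k.
The smallest positive such k is 55.

55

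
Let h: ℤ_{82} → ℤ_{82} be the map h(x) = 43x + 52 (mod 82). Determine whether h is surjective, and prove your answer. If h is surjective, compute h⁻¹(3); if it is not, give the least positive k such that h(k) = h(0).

Recall that surjectivity means every element of the codomain has a preimage under h.
Since gcd(43, 82) = 1, 43 is invertible modulo 82. Euclid's algorithm: 82 = 1·43 + 39, 43 = 1·39 + 4, 39 = 9·4 + 3, 4 = 1·3 + 1; back-substituting gives 1 = 21·43 − 11·82, so 43⁻¹ ≡ 21 (mod 82).
Then y ↦ 21(y − 52) is a two-sided inverse to h, so every y ∈ ℤ_{82} has a preimage.
Thus h is surjective.
Since h is surjective, we compute h⁻¹(3): solve 43x + 52 ≡ 3 (mod 82), i.e. 43x ≡ 33 (mod 82).
Multiplying by 43⁻¹ = 21 gives x ≡ 21·33 = 693 = 8·82 + 37 ≡ 37 (mod 82).
Check: h(37) = 43·37 + 52 = 1643 = 20·82 + 3 ≡ 3 (mod 82).

37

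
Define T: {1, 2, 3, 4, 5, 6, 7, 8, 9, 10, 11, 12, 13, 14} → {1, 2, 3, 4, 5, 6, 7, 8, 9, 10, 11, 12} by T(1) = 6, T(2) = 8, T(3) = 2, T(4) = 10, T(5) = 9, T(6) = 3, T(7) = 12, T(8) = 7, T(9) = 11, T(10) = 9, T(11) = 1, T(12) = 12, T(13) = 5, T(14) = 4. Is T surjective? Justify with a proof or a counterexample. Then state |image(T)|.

Every element of the codomain has a preimage: 1 = T(11), 2 = T(3), 3 = T(6), 4 = T(14), 5 = T(13), 6 = T(1), 7 = T(8), 8 = T(2), 9 = T(5), 10 = T(4), 11 = T(9), 12 = T(7).
Thus T is surjective.
The image of T is {1, 2, 3, 4, 5, 6, 7, 8, 9, 10, 11, 12}, which has 12 elements.

12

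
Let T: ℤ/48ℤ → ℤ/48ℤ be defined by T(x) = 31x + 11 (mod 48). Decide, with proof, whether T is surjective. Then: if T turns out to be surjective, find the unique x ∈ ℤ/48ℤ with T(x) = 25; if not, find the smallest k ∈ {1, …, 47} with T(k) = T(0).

Since gcd(31, 48) = 1, 31 is invertible modulo 48. Euclid's algorithm: 48 = 1·31 + 17, 31 = 1·17 + 14, 17 = 1·14 + 3, 14 = 4·3 + 2, 3 = 1·2 + 1; back-substituting gives 1 = 31·31 − 20·48, so 31⁻¹ ≡ 31 (mod 48).
Then y ↦ 31(y − 11) is a two-sided inverse to T, so every y ∈ ℤ/48ℤ has a preimage.
Thus T is surjective.
Since T is surjective, we find T⁻¹(25): we need 31x ≡ 25 − 11 ≡ 14 (mod 48). Using 31⁻¹ = 31: x ≡ 31·14 = 434 = 9·48 + 2, so x = 2.
Check: T(2) = 31·2 + 11 = 73 = 1·48 + 25 ≡ 25 (mod 48).

2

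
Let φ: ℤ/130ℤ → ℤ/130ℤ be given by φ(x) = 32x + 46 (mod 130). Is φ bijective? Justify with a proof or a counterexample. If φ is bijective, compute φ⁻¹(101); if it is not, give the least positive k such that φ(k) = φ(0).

We have gcd(32, 130) = 2 > 1. Taking a = 0 and b = 65: φ(0) = 46 and φ(65) = 32·65 + 46 = 2126 ≡ 46 (mod 130).
So φ(0) = φ(65) while 0 ≠ 65, therefore φ is not injective, hence not bijective.
Since φ is not bijective, we find the least positive k with φ(k) = φ(0): this means 32k ≡ 0 (mod 130), i.e. 130 ∣ 32k. Since gcd(32, 130) = 2, dividing through by 2 this holds exactly when 65 ∣ 16k, and as gcd(16, 65) = 1, exactly when 65 ∣ k.
The smallest positive such k is 65.

65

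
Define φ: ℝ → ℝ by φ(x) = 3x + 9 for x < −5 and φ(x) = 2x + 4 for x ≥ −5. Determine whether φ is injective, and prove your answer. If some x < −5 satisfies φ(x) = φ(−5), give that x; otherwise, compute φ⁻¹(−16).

-25/3

Both pieces are strictly increasing (slopes 3 and 2), so each is injective on its own interval.
The left piece maps (−∞, −5) onto (−∞, −6); the right piece maps [−5, ∞) onto [−6, ∞).
These images are disjoint, so no value is attained by both pieces. Hence φ is injective.
Because the two images are disjoint, no x < −5 has φ(x) = φ(−5), so we compute φ⁻¹(−16): −16 lies in (−∞, −6), so solve 3x + 9 = −16: x = (−16 − 9)/3 = −25/3.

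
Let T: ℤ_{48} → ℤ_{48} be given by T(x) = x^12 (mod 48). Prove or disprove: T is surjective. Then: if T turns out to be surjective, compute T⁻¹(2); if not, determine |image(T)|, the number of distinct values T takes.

T(2): Repeated squaring mod 48: 2^1 ≡ 2, 2^2 ≡ 2² = 4, 2^4 ≡ 4² = 16, 2^8 ≡ 16² = 256 ≡ 16. Since 12 = 8 + 4, 2^12 ≡ 16·16: 16·16 = 256 ≡ 16. So 2^12 ≡ 16 (mod 48).
T(4): Repeated squaring mod 48: 4^1 ≡ 4, 4^2 ≡ 4² = 16, 4^4 ≡ 16² = 256 ≡ 16, 4^8 ≡ 16² = 256 ≡ 16. Since 12 = 8 + 4, 4^12 ≡ 16·16: 16·16 = 256 ≡ 16. So 4^12 ≡ 16 (mod 48).
So T(2) = T(4) = 16 while 2 ≠ 4, therefore T is not injective.
A non-injective map from the 48-element set ℤ_{48} to itself takes at most 47 distinct values, so it cannot be surjective. Therefore T is not surjective.
Since T is not surjective, we determine |image(T)|. Computing x^12 mod 48 for each x (by repeated squaring, reducing mod 48 at every step), the values T(0), T(1), …, T(47) are: 0, 1, 16, 33, 16, 1, 0, 1, 16, 33, 16, 1, 0, 1, 16, 33, 16, 1, 0, 1, 16, 33, 16, 1, 0, 1, 16, 33, 16, 1, 0, 1, 16, 33, 16, 1, 0, 1, 16, 33, 16, 1, 0, 1, 16, 33, 16, 1.
The distinct values are {0, 1, 16, 33}; there are 4 of them.

4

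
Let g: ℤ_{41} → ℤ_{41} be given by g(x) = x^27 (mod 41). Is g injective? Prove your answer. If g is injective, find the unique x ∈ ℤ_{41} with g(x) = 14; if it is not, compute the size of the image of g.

Since 41 is prime, the nonzero elements of ℤ_{41} form a cyclic group of order 40.
As gcd(27, 40) = 1, raising to the 27th power is a bijection on this group: if x_1^27 ≡ x_2^27 then (x_1x_2^{−1})^27 = 1, and the only element of order dividing gcd(27, 40) = 1 is 1, so x_1 = x_2.
With g(0) = 0 this makes g injective on all of ℤ_{41}, hence bijective (finite equal-size domain and codomain). In particular g is injective.
Since g is injective, we find the preimage of 14. The inverse of x ↦ x^27 on (ℤ_{41})^× is x ↦ x^3, because 27·3 = 81 = 2·40 + 1 ≡ 1 (mod 40) and x^{40} = 1 for x ≠ 0 (Fermat). So g⁻¹(14) = 14^3 mod 41.
Repeated squaring mod 41: 14^1 ≡ 14, 14^2 ≡ 14² = 196 ≡ 32. Since 3 = 2 + 1, 14^3 ≡ 32·14: 32·14 = 448 ≡ 38. So 14^3 ≡ 38 (mod 41).
Hence g⁻¹(14) = 38.

38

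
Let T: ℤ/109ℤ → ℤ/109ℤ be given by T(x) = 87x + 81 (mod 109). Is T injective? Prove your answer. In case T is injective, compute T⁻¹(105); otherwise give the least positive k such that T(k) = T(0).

If T(u) = T(v), then 87u ≡ 87v (mod 109). Because gcd(87, 109) = 1, we may cancel 87 to get u ≡ v (mod 109).
Therefore T is injective.
We now compute 87⁻¹ mod 109 explicitly. Euclid's algorithm: 109 = 1·87 + 22, 87 = 3·22 + 21, 22 = 1·21 + 1; back-substituting gives 1 = 104·87 − 83·109, so 87⁻¹ ≡ 104 (mod 109).
Since T is injective, we find T⁻¹(105): we need 87x ≡ 105 − 81 ≡ 24 (mod 109). Using 87⁻¹ = 104: x ≡ 104·24 = 2496 = 22·109 + 98, so x = 98.
Check: T(98) = 87·98 + 81 = 8607 = 78·109 + 105 ≡ 105 (mod 109).

98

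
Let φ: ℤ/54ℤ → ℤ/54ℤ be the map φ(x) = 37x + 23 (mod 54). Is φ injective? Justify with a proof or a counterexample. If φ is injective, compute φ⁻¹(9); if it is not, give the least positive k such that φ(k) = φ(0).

4

If φ(a) = φ(b), then 37a ≡ 37b (mod 54). Because gcd(37, 54) = 1, we may cancel 37 to get a ≡ b (mod 54).
So φ is injective.
We now compute 37⁻¹ mod 54 explicitly. Euclid's algorithm: 54 = 1·37 + 17, 37 = 2·17 + 3, 17 = 5·3 + 2, 3 = 1·2 + 1; back-substituting gives 1 = 19·37 − 13·54, so 37⁻¹ ≡ 19 (mod 54).
Since φ is injective, we compute φ⁻¹(9): solve 37x + 23 ≡ 9 (mod 54), i.e. 37x ≡ 40 (mod 54).
Multiplying by 37⁻¹ = 19 gives x ≡ 19·40 = 760 = 14·54 + 4 ≡ 4 (mod 54).
Check: φ(4) = 37·4 + 23 = 171 = 3·54 + 9 ≡ 9 (mod 54).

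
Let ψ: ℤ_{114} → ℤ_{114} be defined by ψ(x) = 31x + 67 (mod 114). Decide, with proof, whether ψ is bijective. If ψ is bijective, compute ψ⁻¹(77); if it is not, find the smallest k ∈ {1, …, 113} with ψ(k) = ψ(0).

4

If ψ(x_1) = ψ(x_2), then 31x_1 ≡ 31x_2 (mod 114). Because gcd(31, 114) = 1, we may cancel 31 to get x_1 ≡ x_2 (mod 114).
We now compute 31⁻¹ mod 114 explicitly. Euclid's algorithm: 114 = 3·31 + 21, 31 = 1·21 + 10, 21 = 2·10 + 1; back-substituting gives 1 = 103·31 − 28·114, so 31⁻¹ ≡ 103 (mod 114).
For any y ∈ ℤ_{114}, x = 103(y − 67) mod 114 satisfies ψ(x) = 31·103(y − 67) + 67 ≡ y (since 31·103 ≡ 1 mod 114). So every y has a preimage.
Therefore ψ is bijective.
Since ψ is bijective, we find ψ⁻¹(77): we need 31x ≡ 77 − 67 ≡ 10 (mod 114). Using 31⁻¹ = 103: x ≡ 103·10 = 1030 = 9·114 + 4, so x = 4.
Check: ψ(4) = 31·4 + 67 = 191 = 1·114 + 77 ≡ 77 (mod 114).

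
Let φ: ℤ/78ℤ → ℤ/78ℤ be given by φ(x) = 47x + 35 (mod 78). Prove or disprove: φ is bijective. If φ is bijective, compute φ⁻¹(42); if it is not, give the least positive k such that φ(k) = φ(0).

If φ(u) = φ(v), then 47u ≡ 47v (mod 78). Because gcd(47, 78) = 1, we may cancel 47 to get u ≡ v (mod 78).
We now compute 47⁻¹ mod 78 explicitly. Euclid's algorithm: 78 = 1·47 + 31, 47 = 1·31 + 16, 31 = 1·16 + 15, 16 = 1·15 + 1; back-substituting gives 1 = 5·47 − 3·78, so 47⁻¹ ≡ 5 (mod 78).
For any y ∈ ℤ/78ℤ, x = 5(y − 35) mod 78 satisfies φ(x) = 47·5(y − 35) + 35 ≡ y (since 47·5 ≡ 1 mod 78). So every y has a preimage.
Hence φ is bijective.
Since φ is bijective, we find φ⁻¹(42): we need 47x ≡ 42 − 35 ≡ 7 (mod 78). Using 47⁻¹ = 5: x ≡ 5·7 = 35, so x = 35.
Check: φ(35) = 47·35 + 35 = 1680 = 21·78 + 42 ≡ 42 (mod 78).

35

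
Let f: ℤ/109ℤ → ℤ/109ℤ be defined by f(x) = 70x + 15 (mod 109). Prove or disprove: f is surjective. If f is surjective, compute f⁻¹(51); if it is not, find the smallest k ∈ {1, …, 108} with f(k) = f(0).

41

Since gcd(70, 109) = 1, 70 is invertible modulo 109. Euclid's algorithm: 109 = 1·70 + 39, 70 = 1·39 + 31, 39 = 1·31 + 8, 31 = 3·8 + 7, 8 = 1·7 + 1; back-substituting gives 1 = 95·70 − 61·109, so 70⁻¹ ≡ 95 (mod 109).
For any y ∈ ℤ/109ℤ, x = 95(y − 15) mod 109 satisfies f(x) = 70·95(y − 15) + 15 ≡ y (since 70·95 ≡ 1 mod 109). So every y has a preimage.
Hence f is surjective.
Since f is surjective, we find f⁻¹(51): we need 70x ≡ 51 − 15 ≡ 36 (mod 109). Using 70⁻¹ = 95: x ≡ 95·36 = 3420 = 31·109 + 41, so x = 41.
Check: f(41) = 70·41 + 15 = 2885 = 26·109 + 51 ≡ 51 (mod 109).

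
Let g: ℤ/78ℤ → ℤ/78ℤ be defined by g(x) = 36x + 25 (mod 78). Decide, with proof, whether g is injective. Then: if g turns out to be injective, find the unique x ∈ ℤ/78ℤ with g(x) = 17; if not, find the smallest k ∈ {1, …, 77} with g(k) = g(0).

13

We have gcd(36, 78) = 6 > 1. Taking s = 0 and t = 13: g(0) = 25 and g(13) = 36·13 + 25 = 493 ≡ 25 (mod 78).
So g(0) = g(13) while 0 ≠ 13, thus g is not injective.
Since g is not injective, we find the least positive k with g(k) = g(0): this means 36k ≡ 0 (mod 78), i.e. 78 ∣ 36k. Since gcd(36, 78) = 6, dividing through by 6 this holds exactly when 13 ∣ 6k, and as gcd(6, 13) = 1, exactly when 13 ∣ k.
The smallest positive such k is 13.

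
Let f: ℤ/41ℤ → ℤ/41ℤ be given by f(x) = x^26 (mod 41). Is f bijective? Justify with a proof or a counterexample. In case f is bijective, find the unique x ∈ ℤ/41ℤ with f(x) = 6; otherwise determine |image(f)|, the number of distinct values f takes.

21

f(20): Repeated squaring mod 41: 20^1 ≡ 20, 20^2 ≡ 20² = 400 ≡ 31, 20^4 ≡ 31² = 961 ≡ 18, 20^8 ≡ 18² = 324 ≡ 37, 20^16 ≡ 37² = 1369 ≡ 16. Since 26 = 16 + 8 + 2, 20^26 ≡ 16·37·31: 16·37 = 592 ≡ 18, then 18·31 = 558 ≡ 25. So 20^26 ≡ 25 (mod 41).
f(21): Repeated squaring mod 41: 21^1 ≡ 21, 21^2 ≡ 21² = 441 ≡ 31, 21^4 ≡ 31² = 961 ≡ 18, 21^8 ≡ 18² = 324 ≡ 37, 21^16 ≡ 37² = 1369 ≡ 16. Since 26 = 16 + 8 + 2, 21^26 ≡ 16·37·31: 16·37 = 592 ≡ 18, then 18·31 = 558 ≡ 25. So 21^26 ≡ 25 (mod 41).
So f(20) = f(21) = 25 while 20 ≠ 21, hence f is not injective, hence not bijective.
Since f is not bijective, we determine |image(f)|. Computing x^26 mod 41 for each x (by repeated squaring, reducing mod 41 at every step), the values f(0), f(1), …, f(40) are: 0, 1, 23, 9, 37, 4, 2, 21, 31, 40, 10, 8, 5, 39, 32, 36, 16, 33, 18, 20, 25, 25, 20, 18, 33, 16, 36, 32, 39, 5, 8, 10, 40, 31, 21, 2, 4, 37, 9, 23, 1.
The distinct values are {0, 1, 2, 4, 5, 8, 9, 10, 16, 18, 20, 21, 23, 25, 31, 32, 33, 36, 37, 39, 40}; there are 21 of them.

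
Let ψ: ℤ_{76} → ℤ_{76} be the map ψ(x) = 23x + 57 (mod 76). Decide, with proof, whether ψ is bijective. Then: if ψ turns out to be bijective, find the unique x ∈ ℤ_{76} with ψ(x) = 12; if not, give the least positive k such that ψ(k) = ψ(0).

41

If ψ(a) = ψ(b), then 23a ≡ 23b (mod 76). Because gcd(23, 76) = 1, we may cancel 23 to get a ≡ b (mod 76).
We now compute 23⁻¹ mod 76 explicitly. Euclid's algorithm: 76 = 3·23 + 7, 23 = 3·7 + 2, 7 = 3·2 + 1; back-substituting gives 1 = 43·23 − 13·76, so 23⁻¹ ≡ 43 (mod 76).
Then y ↦ 43(y − 57) is a two-sided inverse to ψ, so every y ∈ ℤ_{76} has a preimage.
Thus ψ is bijective.
Since ψ is bijective, we find ψ⁻¹(12): we need 23x ≡ 12 − 57 ≡ 31 (mod 76). Using 23⁻¹ = 43: x ≡ 43·31 = 1333 = 17·76 + 41, so x = 41.
Check: ψ(41) = 23·41 + 57 = 1000 = 13·76 + 12 ≡ 12 (mod 76).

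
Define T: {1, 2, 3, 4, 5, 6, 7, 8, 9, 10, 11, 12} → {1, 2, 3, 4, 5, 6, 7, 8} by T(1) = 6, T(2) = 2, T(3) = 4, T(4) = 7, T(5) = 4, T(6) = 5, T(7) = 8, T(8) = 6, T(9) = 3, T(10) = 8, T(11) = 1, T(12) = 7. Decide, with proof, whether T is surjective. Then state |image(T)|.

Every element of the codomain has a preimage: 1 = T(11), 2 = T(2), 3 = T(9), 4 = T(3), 5 = T(6), 6 = T(1), 7 = T(4), 8 = T(7).
So T is surjective.
The image of T is {1, 2, 3, 4, 5, 6, 7, 8}, which has 8 elements.

8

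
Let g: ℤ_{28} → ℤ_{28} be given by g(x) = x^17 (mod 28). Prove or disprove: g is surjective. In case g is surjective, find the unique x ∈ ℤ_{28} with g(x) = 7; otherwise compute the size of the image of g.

g(0) = 0^17 = 0.
g(14): Repeated squaring mod 28: 14^1 ≡ 14, 14^2 ≡ 14² = 196 ≡ 0, 14^4 ≡ 0² = 0, 14^8 ≡ 0² = 0, 14^16 ≡ 0² = 0. Since 17 = 16 + 1, 14^17 ≡ 0·14: 0·14 = 0. So 14^17 ≡ 0 (mod 28).
So g(0) = g(14) = 0 while 0 ≠ 14, therefore g is not injective.
A non-injective map from the 28-element set ℤ_{28} to itself takes at most 27 distinct values, so it cannot be surjective. So g is not surjective.
Since g is not surjective, we determine |image(g)|. Computing x^17 mod 28 for each x (by repeated squaring, reducing mod 28 at every step), the values g(0), g(1), …, g(27) are: 0, 1, 4, 19, 16, 17, 20, 7, 8, 25, 12, 23, 24, 13, 0, 15, 4, 5, 16, 3, 20, 21, 8, 11, 12, 9, 24, 27.
The distinct values are {0, 1, 3, 4, 5, 7, 8, 9, 11, 12, 13, 15, 16, 17, 19, 20, 21, 23, 24, 25, 27}; there are 21 of them.

21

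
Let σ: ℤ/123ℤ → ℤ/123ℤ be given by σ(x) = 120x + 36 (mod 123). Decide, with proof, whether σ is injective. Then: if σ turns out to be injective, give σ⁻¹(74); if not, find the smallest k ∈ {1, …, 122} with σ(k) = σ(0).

Recall: injectivity means: for all a, b in the domain, σ(a) = σ(b) implies a = b.
We have gcd(120, 123) = 3 > 1. Taking a = 0 and b = 41: σ(0) = 36 and σ(41) = 120·41 + 36 = 4956 ≡ 36 (mod 123).
So σ(0) = σ(41) while 0 ≠ 41, therefore σ is not injective.
Since σ is not injective, we find the least positive k with σ(k) = σ(0): this means 120k ≡ 0 (mod 123), i.e. 123 ∣ 120k. Since gcd(120, 123) = 3, dividing through by 3 this holds exactly when 41 ∣ 40k, and as gcd(40, 41) = 1, exactly when 41 ∣ k.
The smallest positive such k is 41.

41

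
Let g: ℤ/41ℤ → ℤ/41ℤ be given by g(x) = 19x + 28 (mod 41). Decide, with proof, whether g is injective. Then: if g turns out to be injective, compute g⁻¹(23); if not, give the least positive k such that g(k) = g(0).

17

Suppose g(s) = g(t) in ℤ/41ℤ. Then 19s + 28 ≡ 19t + 28 (mod 41), so 19(s − t) ≡ 0 (mod 41).
Since gcd(19, 41) = 1, 19 is invertible modulo 41, therefore s − t ≡ 0 (mod 41), i.e. s = t.
So g is injective.
We now compute 19⁻¹ mod 41 explicitly. Euclid's algorithm: 41 = 2·19 + 3, 19 = 6·3 + 1; back-substituting gives 1 = 13·19 − 6·41, so 19⁻¹ ≡ 13 (mod 41).
Since g is injective, we compute g⁻¹(23): solve 19x + 28 ≡ 23 (mod 41), i.e. 19x ≡ 36 (mod 41).
Multiplying by 19⁻¹ = 13 gives x ≡ 13·36 = 468 = 11·41 + 17 ≡ 17 (mod 41).
Check: g(17) = 19·17 + 28 = 351 = 8·41 + 23 ≡ 23 (mod 41).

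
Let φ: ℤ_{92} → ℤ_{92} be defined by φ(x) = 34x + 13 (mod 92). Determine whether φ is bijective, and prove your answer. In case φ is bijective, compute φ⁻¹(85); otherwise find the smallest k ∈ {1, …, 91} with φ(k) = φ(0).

46

Recall that injectivity means: for all a, b in the domain, φ(a) = φ(b) implies a = b.
We have gcd(34, 92) = 2 > 1. Taking a = 0 and b = 46: φ(0) = 13 and φ(46) = 34·46 + 13 = 1577 ≡ 13 (mod 92).
So φ(0) = φ(46) while 0 ≠ 46, hence φ is not injective, hence not bijective.
Since φ is not bijective, we find the least positive k with φ(k) = φ(0): this means 34k ≡ 0 (mod 92), i.e. 92 ∣ 34k. Since gcd(34, 92) = 2, dividing through by 2 this holds exactly when 46 ∣ 17k, and as gcd(17, 46) = 1, exactly when 46 ∣ k.
The smallest positive such k is 46.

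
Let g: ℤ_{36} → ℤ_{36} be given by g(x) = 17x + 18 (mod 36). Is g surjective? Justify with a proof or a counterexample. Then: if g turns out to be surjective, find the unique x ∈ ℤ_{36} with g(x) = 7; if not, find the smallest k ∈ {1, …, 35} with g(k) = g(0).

29

Since gcd(17, 36) = 1, 17 is invertible modulo 36. Euclid's algorithm: 36 = 2·17 + 2, 17 = 8·2 + 1; back-substituting gives 1 = 17·17 − 8·36, so 17⁻¹ ≡ 17 (mod 36).
For any y ∈ ℤ_{36}, x = 17(y − 18) mod 36 satisfies g(x) = 17·17(y − 18) + 18 ≡ y (since 17·17 ≡ 1 mod 36). So every y has a preimage.
Thus g is surjective.
Since g is surjective, we find g⁻¹(7): we need 17x ≡ 7 − 18 ≡ 25 (mod 36). Using 17⁻¹ = 17: x ≡ 17·25 = 425 = 11·36 + 29, so x = 29.
Check: g(29) = 17·29 + 18 = 511 = 14·36 + 7 ≡ 7 (mod 36).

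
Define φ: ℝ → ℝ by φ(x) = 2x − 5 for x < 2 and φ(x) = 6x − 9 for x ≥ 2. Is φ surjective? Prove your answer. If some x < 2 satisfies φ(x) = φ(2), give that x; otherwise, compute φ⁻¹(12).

7/2

Both pieces are strictly increasing (slopes 2 and 6), so each is injective on its own interval.
The left piece maps (−∞, 2) onto (−∞, −1); the right piece maps [2, ∞) onto [3, ∞).
The union (−∞, −1) ∪ [3, ∞) omits the interval between −1 and 3; in particular −1 has no preimage. So φ is not surjective.
Because the two images are disjoint, no x < 2 has φ(x) = φ(2), so we compute φ⁻¹(12): 12 lies in [3, ∞), so solve 6x − 9 = 12: x = (12 + 9)/6 = 7/2.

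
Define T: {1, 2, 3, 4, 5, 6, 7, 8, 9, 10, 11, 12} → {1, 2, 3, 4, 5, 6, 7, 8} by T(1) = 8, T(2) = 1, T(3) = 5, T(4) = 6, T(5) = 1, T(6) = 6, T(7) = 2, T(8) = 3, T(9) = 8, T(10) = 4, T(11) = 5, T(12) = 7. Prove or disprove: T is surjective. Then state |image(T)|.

8

Every element of the codomain has a preimage: 1 = T(2), 2 = T(7), 3 = T(8), 4 = T(10), 5 = T(3), 6 = T(4), 7 = T(12), 8 = T(1).
Therefore T is surjective.
The image of T is {1, 2, 3, 4, 5, 6, 7, 8}, which has 8 elements.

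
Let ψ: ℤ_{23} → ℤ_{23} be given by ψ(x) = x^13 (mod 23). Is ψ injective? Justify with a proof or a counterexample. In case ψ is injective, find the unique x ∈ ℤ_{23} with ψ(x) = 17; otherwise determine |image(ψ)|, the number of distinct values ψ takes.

11

Since 23 is prime, the nonzero elements of ℤ_{23} form a cyclic group of order 22.
As gcd(13, 22) = 1, raising to the 13th power is a bijection on this group: if s^13 ≡ t^13 then (st^{−1})^13 = 1, and the only element of order dividing gcd(13, 22) = 1 is 1, so s = t.
With ψ(0) = 0 this makes ψ injective on all of ℤ_{23}, hence bijective (finite equal-size domain and codomain). In particular ψ is injective.
Since ψ is injective, we find the preimage of 17. The inverse of x ↦ x^13 on (ℤ_{23})^× is x ↦ x^17, because 13·17 = 221 = 10·22 + 1 ≡ 1 (mod 22) and x^{22} = 1 for x ≠ 0 (Fermat). So ψ⁻¹(17) = 17^17 mod 23.
Repeated squaring mod 23: 17^1 ≡ 17, 17^2 ≡ 17² = 289 ≡ 13, 17^4 ≡ 13² = 169 ≡ 8, 17^8 ≡ 8² = 64 ≡ 18, 17^16 ≡ 18² = 324 ≡ 2. Since 17 = 16 + 1, 17^17 ≡ 2·17: 2·17 = 34 ≡ 11. So 17^17 ≡ 11 (mod 23).
Hence ψ⁻¹(17) = 11.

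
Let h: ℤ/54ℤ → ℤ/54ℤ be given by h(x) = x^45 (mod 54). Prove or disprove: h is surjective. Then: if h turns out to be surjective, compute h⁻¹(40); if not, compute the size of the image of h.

6

h(0) = 0^45 = 0.
h(6): Repeated squaring mod 54: 6^1 ≡ 6, 6^2 ≡ 6² = 36, 6^4 ≡ 36² = 1296 ≡ 0, 6^8 ≡ 0² = 0, 6^16 ≡ 0² = 0, 6^32 ≡ 0² = 0. Since 45 = 32 + 8 + 4 + 1, 6^45 ≡ 0·0·0·6: 0·0 = 0, then 0·0 = 0, then 0·6 = 0. So 6^45 ≡ 0 (mod 54).
So h(0) = h(6) = 0 while 0 ≠ 6, therefore h is not injective.
A non-injective map from the 54-element set ℤ/54ℤ to itself takes at most 53 distinct values, so it cannot be surjective. Thus h is not surjective.
Since h is not surjective, we determine |image(h)|. Computing x^45 mod 54 for each x (by repeated squaring, reducing mod 54 at every step), the values h(0), h(1), …, h(53) are: 0, 1, 26, 27, 28, 53, 0, 1, 26, 27, 28, 53, 0, 1, 26, 27, 28, 53, 0, 1, 26, 27, 28, 53, 0, 1, 26, 27, 28, 53, 0, 1, 26, 27, 28, 53, 0, 1, 26, 27, 28, 53, 0, 1, 26, 27, 28, 53, 0, 1, 26, 27, 28, 53.
The distinct values are {0, 1, 26, 27, 28, 53}; there are 6 of them.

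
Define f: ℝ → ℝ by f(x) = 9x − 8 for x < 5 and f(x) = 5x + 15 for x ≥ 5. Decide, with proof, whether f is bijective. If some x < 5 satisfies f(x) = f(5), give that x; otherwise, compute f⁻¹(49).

Both pieces are strictly increasing (slopes 9 and 5), so each is injective on its own interval.
The left piece maps (−∞, 5) onto (−∞, 37); the right piece maps [5, ∞) onto [40, ∞).
The images leave a gap (37 has no preimage), so f is not surjective, hence not bijective.
Because the two images are disjoint, no x < 5 has f(x) = f(5), so we compute f⁻¹(49): 49 lies in [40, ∞), so solve 5x + 15 = 49: x = (49 − 15)/5 = 34/5.

34/5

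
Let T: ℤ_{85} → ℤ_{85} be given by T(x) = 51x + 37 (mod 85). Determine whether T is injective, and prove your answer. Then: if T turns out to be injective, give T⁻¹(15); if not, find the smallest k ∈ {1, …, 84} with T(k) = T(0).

5

We have gcd(51, 85) = 17 > 1. Taking u = 0 and v = 5: T(0) = 37 and T(5) = 51·5 + 37 = 292 ≡ 37 (mod 85).
So T(0) = T(5) while 0 ≠ 5, thus T is not injective.
Since T is not injective, we find the least positive k with T(k) = T(0): this means 51k ≡ 0 (mod 85), i.e. 85 ∣ 51k. Since gcd(51, 85) = 17, dividing through by 17 this holds exactly when 5 ∣ 3k, and as gcd(3, 5) = 1, exactly when 5 ∣ k.
The smallest positive such k is 5.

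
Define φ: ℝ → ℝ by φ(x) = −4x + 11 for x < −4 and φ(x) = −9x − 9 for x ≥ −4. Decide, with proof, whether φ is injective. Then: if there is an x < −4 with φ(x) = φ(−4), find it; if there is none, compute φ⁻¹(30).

Both pieces are strictly decreasing (slopes −4 and −9), so each is injective on its own interval.
The left piece maps (−∞, −4) onto (27, ∞); the right piece maps [−4, ∞) onto (−∞, 27].
These images are disjoint, so no value is attained by both pieces. So φ is injective.
Because the two images are disjoint, no x < −4 has φ(x) = φ(−4), so we compute φ⁻¹(30): 30 lies in (27, ∞), so solve −4x + 11 = 30: x = (30 − 11)/(−4) = −19/4.

-19/4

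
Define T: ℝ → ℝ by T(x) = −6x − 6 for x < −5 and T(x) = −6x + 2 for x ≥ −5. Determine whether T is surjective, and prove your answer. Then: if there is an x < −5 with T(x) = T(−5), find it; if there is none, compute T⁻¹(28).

Both pieces are strictly decreasing (slopes −6 and −6), so each is injective on its own interval.
The left piece maps (−∞, −5) onto (24, ∞); the right piece maps [−5, ∞) onto (−∞, 32].
The union (24, ∞) ∪ (−∞, 32] covers ℝ, so T is surjective.
For the follow-up: the images overlap, so an x < −5 with T(x) = T(−5) exists. T(−5) = 32; solving −6x − 6 = 32 for x < −5 gives x = (32 + 6)/(−6) = −19/3.

-19/3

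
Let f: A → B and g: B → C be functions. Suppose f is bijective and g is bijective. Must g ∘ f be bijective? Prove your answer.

bijective

Injectivity: if g(f(u)) = g(f(v)) then f(u) = f(v) (g injective) so u = v (f injective).
Surjectivity: for c ∈ C pick b with g(b) = c, then a with f(a) = b; then (g ∘ f)(a) = c.
Hence g ∘ f is bijective.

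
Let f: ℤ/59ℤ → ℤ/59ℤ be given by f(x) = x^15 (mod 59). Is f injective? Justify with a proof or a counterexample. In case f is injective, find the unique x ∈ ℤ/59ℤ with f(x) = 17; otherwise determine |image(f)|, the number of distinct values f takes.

53

Since 59 is prime, the nonzero elements of ℤ/59ℤ form a cyclic group of order 58.
As gcd(15, 58) = 1, raising to the 15th power is a bijection on this group: if u^15 ≡ v^15 then (uv^{−1})^15 = 1, and the only element of order dividing gcd(15, 58) = 1 is 1, so u = v.
With f(0) = 0 this makes f injective on all of ℤ/59ℤ, hence bijective (finite equal-size domain and codomain). In particular f is injective.
Since f is injective, we find the preimage of 17. The inverse of x ↦ x^15 on (ℤ/59ℤ)^× is x ↦ x^31, because 15·31 = 465 = 8·58 + 1 ≡ 1 (mod 58) and x^{58} = 1 for x ≠ 0 (Fermat). So f⁻¹(17) = 17^31 mod 59.
Repeated squaring mod 59: 17^1 ≡ 17, 17^2 ≡ 17² = 289 ≡ 53, 17^4 ≡ 53² = 2809 ≡ 36, 17^8 ≡ 36² = 1296 ≡ 57, 17^16 ≡ 57² = 3249 ≡ 4. Since 31 = 16 + 8 + 4 + 2 + 1, 17^31 ≡ 4·57·36·53·17: 4·57 = 228 ≡ 51, then 51·36 = 1836 ≡ 7, then 7·53 = 371 ≡ 17, then 17·17 = 289 ≡ 53. So 17^31 ≡ 53 (mod 59).
Hence f⁻¹(17) = 53.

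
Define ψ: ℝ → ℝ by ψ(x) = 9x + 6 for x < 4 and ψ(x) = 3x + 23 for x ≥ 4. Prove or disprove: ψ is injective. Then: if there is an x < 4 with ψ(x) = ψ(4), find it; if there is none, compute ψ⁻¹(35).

Both pieces are strictly increasing (slopes 9 and 3), so each is injective on its own interval.
The left piece maps (−∞, 4) onto (−∞, 42); the right piece maps [4, ∞) onto [35, ∞).
These images overlap. In particular ψ(4) = 35 (right piece), and solving 9x + 6 = 35 on the left piece gives x = 29/9 < 4.
So ψ(29/9) = ψ(4) with 29/9 ≠ 4, and ψ is not injective. This x = 29/9 is the requested value below 4.

29/9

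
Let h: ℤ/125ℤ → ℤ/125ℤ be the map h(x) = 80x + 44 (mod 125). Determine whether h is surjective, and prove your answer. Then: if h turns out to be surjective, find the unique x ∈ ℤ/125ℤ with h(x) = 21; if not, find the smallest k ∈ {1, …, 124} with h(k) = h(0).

Since gcd(80, 125) = 5, we have 80x ≡ 0 (mod 5) for all x, so h(x) ≡ 4 (mod 5).
But 0 ≢ 4 (mod 5), so 0 ∈ ℤ/125ℤ has no preimage. Thus h is not surjective.
Since h is not surjective, we find the least positive k with h(k) = h(0): this means 80k ≡ 0 (mod 125), i.e. 125 ∣ 80k. Since gcd(80, 125) = 5, dividing through by 5 this holds exactly when 25 ∣ 16k, and as gcd(16, 25) = 1, exactly when 25 ∣ k.
The smallest positive such k is 25.

25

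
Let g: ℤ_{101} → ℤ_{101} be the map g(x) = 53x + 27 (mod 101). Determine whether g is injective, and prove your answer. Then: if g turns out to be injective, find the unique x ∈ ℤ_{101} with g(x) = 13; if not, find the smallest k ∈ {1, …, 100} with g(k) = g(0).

Recall that injectivity means: for all x_1, x_2 in the domain, g(x_1) = g(x_2) implies x_1 = x_2.
If g(x_1) = g(x_2), then 53x_1 ≡ 53x_2 (mod 101). Because gcd(53, 101) = 1, we may cancel 53 to get x_1 ≡ x_2 (mod 101).
Therefore g is injective.
We now compute 53⁻¹ mod 101 explicitly. Euclid's algorithm: 101 = 1·53 + 48, 53 = 1·48 + 5, 48 = 9·5 + 3, 5 = 1·3 + 2, 3 = 1·2 + 1; back-substituting gives 1 = 61·53 − 32·101, so 53⁻¹ ≡ 61 (mod 101).
Since g is injective, we compute g⁻¹(13): solve 53x + 27 ≡ 13 (mod 101), i.e. 53x ≡ 87 (mod 101).
Multiplying by 53⁻¹ = 61 gives x ≡ 61·87 = 5307 = 52·101 + 55 ≡ 55 (mod 101).
Check: g(55) = 53·55 + 27 = 2942 = 29·101 + 13 ≡ 13 (mod 101).

55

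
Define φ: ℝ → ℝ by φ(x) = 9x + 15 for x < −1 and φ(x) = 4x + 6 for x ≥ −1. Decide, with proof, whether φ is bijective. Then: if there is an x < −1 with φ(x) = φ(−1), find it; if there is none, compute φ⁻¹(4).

Both pieces are strictly increasing (slopes 9 and 4), so each is injective on its own interval.
The left piece maps (−∞, −1) onto (−∞, 6); the right piece maps [−1, ∞) onto [2, ∞).
These images overlap. In particular φ(−1) = 2 (right piece), and solving 9x + 15 = 2 on the left piece gives x = −13/9 < −1.
So φ(−13/9) = φ(−1) with −13/9 ≠ −1, and φ is not injective, hence not bijective. This x = −13/9 is the requested value below −1.

-13/9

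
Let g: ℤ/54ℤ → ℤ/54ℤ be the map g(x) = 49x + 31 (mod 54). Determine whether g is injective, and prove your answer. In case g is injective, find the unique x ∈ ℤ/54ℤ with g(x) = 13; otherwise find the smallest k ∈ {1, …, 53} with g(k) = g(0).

36

If g(s) = g(t), then 49s ≡ 49t (mod 54). Because gcd(49, 54) = 1, we may cancel 49 to get s ≡ t (mod 54).
So g is injective.
We now compute 49⁻¹ mod 54 explicitly. Euclid's algorithm: 54 = 1·49 + 5, 49 = 9·5 + 4, 5 = 1·4 + 1; back-substituting gives 1 = 43·49 − 39·54, so 49⁻¹ ≡ 43 (mod 54).
Since g is injective, we compute g⁻¹(13): solve 49x + 31 ≡ 13 (mod 54), i.e. 49x ≡ 36 (mod 54).
Multiplying by 49⁻¹ = 43 gives x ≡ 43·36 = 1548 = 28·54 + 36 ≡ 36 (mod 54).
Check: g(36) = 49·36 + 31 = 1795 = 33·54 + 13 ≡ 13 (mod 54).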